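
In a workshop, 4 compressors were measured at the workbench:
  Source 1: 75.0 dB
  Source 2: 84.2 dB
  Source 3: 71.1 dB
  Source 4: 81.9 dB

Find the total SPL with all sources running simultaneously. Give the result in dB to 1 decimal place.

Converting to relative power and adding: 10^(75.0/10) + 10^(84.2/10) + 10^(71.1/10) + 10^(81.9/10) = 4.624e+08.
Back to dB: 10·log₁₀ Σ = 86.7 dB.

86.7 dB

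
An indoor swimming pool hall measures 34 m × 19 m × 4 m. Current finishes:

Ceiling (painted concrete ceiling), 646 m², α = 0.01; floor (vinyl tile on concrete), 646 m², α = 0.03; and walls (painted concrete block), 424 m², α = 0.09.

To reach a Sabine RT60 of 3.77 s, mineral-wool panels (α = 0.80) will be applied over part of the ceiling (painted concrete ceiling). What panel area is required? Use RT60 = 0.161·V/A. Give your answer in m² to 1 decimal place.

A₁ = Σ Sᵢαᵢ = 646·0.01 + 646·0.03 + 424·0.09 = 64.000 sabins.
Required A₂ = 0.161·2584/3.77 = 110.351 sabins.
ΔA needed = 110.351 − 64.000 = 46.351 sabins.
Each m² of panel replacing the ceiling (painted concrete ceiling) adds (0.80 − 0.01) = 0.79 sabins.
Area = ΔA/Δα = 46.351/0.79 = 58.7 m².

58.7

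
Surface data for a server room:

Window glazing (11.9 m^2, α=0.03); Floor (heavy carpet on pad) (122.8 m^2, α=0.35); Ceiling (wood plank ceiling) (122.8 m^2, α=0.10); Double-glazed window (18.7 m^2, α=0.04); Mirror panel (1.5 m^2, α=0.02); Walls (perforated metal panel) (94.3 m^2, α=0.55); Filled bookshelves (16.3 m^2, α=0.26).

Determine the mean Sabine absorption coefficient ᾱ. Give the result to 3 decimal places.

0.290

S = Σ Sᵢ = 11.9 + 122.8 + 122.8 + 18.7 + 1.5 + 94.3 + 16.3 = 388.3 m^2.
Σ(Sᵢαᵢ) = 11.9×0.03 + 122.8×0.35 + 122.8×0.10 + 18.7×0.04 + 1.5×0.02 + 94.3×0.55 + 16.3×0.26 = 112.498.
ᾱ = 112.498 / 388.3 = 0.290.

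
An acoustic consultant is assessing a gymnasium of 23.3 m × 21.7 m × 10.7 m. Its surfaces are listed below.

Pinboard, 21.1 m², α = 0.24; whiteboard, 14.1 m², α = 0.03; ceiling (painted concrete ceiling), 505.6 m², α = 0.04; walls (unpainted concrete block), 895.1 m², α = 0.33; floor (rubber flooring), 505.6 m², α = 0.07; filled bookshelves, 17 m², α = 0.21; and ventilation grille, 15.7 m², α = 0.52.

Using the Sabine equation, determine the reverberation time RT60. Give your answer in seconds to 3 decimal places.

2.365 s

Summing Sᵢαᵢ: 5.064 + 0.423 + 20.224 + 295.383 + 35.392 + 3.570 + 8.164 → A = 368.220 sabins.
Room volume: 5410.027 m³.
T = 0.161 V/A = 0.161·5410.027/368.220 = 2.365 s.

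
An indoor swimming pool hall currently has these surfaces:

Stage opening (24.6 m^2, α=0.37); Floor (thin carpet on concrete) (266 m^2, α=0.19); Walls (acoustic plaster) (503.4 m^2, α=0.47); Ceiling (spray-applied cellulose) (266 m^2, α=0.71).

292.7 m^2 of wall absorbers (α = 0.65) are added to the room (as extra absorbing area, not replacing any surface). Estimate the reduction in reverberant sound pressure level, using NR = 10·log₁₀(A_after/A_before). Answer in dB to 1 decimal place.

Equivalent absorption area: A_before = 24.6*0.37 + 266*0.19 + 503.4*0.47 + 266*0.71 = 485.100 m^2.
Treatment contributes 292.7·0.65 = 190.255 sabins.
A_after = 485.100 + 190.255 = 675.355 sabins.
NR = 10·log₁₀(675.355/485.100) = 1.4 dB.

1.4 dB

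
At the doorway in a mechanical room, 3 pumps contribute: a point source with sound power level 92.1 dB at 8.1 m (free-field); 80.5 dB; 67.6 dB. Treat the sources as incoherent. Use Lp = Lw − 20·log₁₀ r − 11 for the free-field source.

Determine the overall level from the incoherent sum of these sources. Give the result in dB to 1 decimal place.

80.8 dB

Source at 8.1 m: Lp = 92.1 − 20·log₁₀(8.1) − 11 = 62.9 dB.
Σ 10^(Lᵢ/10) = 1.199e+08.
Combined level = 10 log₁₀(1.199e+08) = 80.8 dB.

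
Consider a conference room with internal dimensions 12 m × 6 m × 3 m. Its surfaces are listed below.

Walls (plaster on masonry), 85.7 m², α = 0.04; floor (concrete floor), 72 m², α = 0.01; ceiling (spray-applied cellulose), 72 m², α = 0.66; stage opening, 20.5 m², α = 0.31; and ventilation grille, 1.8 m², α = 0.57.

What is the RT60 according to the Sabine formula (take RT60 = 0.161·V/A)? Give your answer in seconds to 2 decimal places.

Equivalent absorption area: A = 85.7*0.04 + 72*0.01 + 72*0.66 + 20.5*0.31 + 1.8*0.57 = 59.049 m².
Volume V = 12 × 6 × 3 = 216 m³.
RT60 = 0.161 · V / A = 0.161 × 216 / 59.049 = 0.59 s.

0.59 seconds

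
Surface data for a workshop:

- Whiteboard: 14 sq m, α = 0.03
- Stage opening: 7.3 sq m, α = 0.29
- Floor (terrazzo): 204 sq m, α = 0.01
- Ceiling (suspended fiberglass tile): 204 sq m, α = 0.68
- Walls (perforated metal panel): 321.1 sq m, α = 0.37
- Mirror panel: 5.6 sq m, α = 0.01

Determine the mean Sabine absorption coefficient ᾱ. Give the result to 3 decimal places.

0.347

S = Σ Sᵢ = 14 + 7.3 + 204 + 204 + 321.1 + 5.6 = 756.0 sq m.
Weighted sum Σ Sα = 262.160.
ᾱ = 262.160 / 756.0 = 0.347.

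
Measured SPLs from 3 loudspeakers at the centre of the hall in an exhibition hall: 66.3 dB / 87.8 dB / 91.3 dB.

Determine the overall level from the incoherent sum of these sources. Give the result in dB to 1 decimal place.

92.9 dB

Σ 10^(Lᵢ/10) = 1.956e+09.
Back to dB: 10·log₁₀ Σ = 92.9 dB.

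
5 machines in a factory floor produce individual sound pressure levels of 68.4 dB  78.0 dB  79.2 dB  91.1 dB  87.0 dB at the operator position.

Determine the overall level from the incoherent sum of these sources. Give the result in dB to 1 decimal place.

Σ 10^(Lᵢ/10) = 1.943e+09.
Combined level = 10 log₁₀(1.943e+09) = 92.9 dB.

92.9 dB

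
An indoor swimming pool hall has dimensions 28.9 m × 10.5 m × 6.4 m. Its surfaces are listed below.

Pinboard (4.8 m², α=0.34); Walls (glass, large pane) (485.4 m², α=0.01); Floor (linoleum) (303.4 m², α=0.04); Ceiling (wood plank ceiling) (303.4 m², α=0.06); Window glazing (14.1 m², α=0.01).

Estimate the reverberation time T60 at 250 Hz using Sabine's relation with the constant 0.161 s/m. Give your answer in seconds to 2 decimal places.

8.46 s

Summing Sᵢαᵢ: 1.632 + 4.854 + 12.136 + 18.204 + 0.141 → A = 36.967 sabins.
Volume V = 28.9 × 10.5 × 6.4 = 1942.08 m³.
Sabine: RT60 = 0.161 × 1942.08 / 36.967 = 8.46 s.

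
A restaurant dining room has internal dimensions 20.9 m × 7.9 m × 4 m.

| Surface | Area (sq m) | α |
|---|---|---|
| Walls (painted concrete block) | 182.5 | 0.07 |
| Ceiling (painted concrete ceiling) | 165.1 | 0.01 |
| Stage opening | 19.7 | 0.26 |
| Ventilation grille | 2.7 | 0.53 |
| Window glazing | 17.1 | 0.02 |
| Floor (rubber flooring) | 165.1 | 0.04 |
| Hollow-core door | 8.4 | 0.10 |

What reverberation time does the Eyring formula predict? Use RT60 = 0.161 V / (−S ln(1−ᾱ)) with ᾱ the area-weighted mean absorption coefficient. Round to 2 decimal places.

S = Σ Sᵢ = 560.6 sq m.
Σ(Sᵢαᵢ) = 182.5·0.07 + 165.1·0.01 + 19.7·0.26 + 2.7·0.53 + 17.1·0.02 + 165.1·0.04 + 8.4·0.10 = 28.765.
Mean coefficient ᾱ = A/S = 0.0513.
−S·ln(1−ᾱ) = −560.6 × ln(1 − 0.0513) = 29.523.
V = 20.9 × 7.9 × 4 = 660.44 m³.
T = 0.161·V/[−S·ln(1−ᾱ)] = 0.161·660.44/29.523 = 3.60 s.

3.60 s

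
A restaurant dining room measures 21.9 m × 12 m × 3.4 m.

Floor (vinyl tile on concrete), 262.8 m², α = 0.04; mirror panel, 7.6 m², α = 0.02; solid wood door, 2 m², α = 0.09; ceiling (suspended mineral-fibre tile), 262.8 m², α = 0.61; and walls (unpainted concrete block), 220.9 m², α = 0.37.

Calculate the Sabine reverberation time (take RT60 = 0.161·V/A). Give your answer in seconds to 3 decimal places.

Summing Sᵢαᵢ: 10.512 + 0.152 + 0.180 + 160.308 + 81.733 → A = 252.885 sabins.
Room volume: 893.52 m³.
RT60 = 0.161 · V / A = 0.161 × 893.52 / 252.885 = 0.569 s.

0.569 s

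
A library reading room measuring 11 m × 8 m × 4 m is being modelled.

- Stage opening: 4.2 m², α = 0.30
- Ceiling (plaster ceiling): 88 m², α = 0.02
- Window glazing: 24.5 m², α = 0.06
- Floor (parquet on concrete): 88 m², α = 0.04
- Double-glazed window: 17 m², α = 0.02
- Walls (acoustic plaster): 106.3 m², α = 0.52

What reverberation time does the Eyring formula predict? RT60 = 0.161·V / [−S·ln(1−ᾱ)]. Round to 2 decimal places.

0.80 seconds

S = Σ Sᵢ = 328.0 m².
Absorption A = 4.2×0.30 + 88×0.02 + 24.5×0.06 + 88×0.04 + 17×0.02 + 106.3×0.52 = 63.626 sabins.
ᾱ = 63.626 / 328.0 = 0.1940.
Eyring denominator: −S ln(1−ᾱ) = 70.740.
V = 11 × 8 × 4 = 352 m³.
RT60 = 0.161 × 352 / 70.740 = 0.80 s.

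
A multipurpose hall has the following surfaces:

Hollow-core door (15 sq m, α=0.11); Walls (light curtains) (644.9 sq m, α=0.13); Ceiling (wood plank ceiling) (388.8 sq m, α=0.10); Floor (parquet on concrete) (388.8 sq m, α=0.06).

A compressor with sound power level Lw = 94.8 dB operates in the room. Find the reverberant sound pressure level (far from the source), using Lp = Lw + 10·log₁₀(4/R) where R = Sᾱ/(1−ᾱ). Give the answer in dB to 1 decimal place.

Σ(Sᵢαᵢ) = 15×0.11 + 644.9×0.13 + 388.8×0.10 + 388.8×0.06 = 147.695; total area S = 1437.5 sq m.
ᾱ = 0.1027, so room constant R = A/(1−ᾱ) = 164.599 sq m.
Lp = Lw + 10 log₁₀(4/R) = 94.8 -16.14 = 78.7 dB.

78.7 dB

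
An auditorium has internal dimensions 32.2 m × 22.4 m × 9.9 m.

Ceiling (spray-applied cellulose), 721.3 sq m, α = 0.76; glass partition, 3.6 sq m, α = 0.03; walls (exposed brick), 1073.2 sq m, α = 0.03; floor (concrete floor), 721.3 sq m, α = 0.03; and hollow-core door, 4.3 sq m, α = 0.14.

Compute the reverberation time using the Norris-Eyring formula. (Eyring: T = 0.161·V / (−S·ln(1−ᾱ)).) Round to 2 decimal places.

S = Σ Sᵢ = 2523.7 sq m.
Σ(Sᵢαᵢ) = 721.3·0.76 + 3.6·0.03 + 1073.2·0.03 + 721.3·0.03 + 4.3·0.14 = 602.733.
Mean coefficient ᾱ = A/S = 0.2388.
Eyring denominator: −S ln(1−ᾱ) = 688.615.
V = 32.2 × 22.4 × 9.9 = 7140.672 m³.
RT60 = 0.161 × 7140.672 / 688.615 = 1.67 s.

1.67 s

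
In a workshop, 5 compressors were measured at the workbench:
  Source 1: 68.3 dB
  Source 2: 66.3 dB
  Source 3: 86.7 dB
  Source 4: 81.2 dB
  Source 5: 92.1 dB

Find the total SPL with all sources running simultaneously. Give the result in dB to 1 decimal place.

93.5 dB

Sum in the linear (power) domain: Σ 10^(Lᵢ/10) = 10^(68.3/10) + 10^(66.3/10) + 10^(86.7/10) + 10^(81.2/10) + 10^(92.1/10) = 2.232e+09.
Combined level = 10 log₁₀(2.232e+09) = 93.5 dB.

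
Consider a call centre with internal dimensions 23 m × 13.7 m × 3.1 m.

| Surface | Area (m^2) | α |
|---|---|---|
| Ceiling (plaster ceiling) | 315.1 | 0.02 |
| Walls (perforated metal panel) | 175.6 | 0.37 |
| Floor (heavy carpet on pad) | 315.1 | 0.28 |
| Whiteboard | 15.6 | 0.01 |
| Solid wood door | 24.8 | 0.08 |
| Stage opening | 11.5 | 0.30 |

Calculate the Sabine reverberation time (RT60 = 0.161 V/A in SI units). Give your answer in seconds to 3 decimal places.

0.953 s

Total absorption A = 315.1·0.02 + 175.6·0.37 + 315.1·0.28 + 15.6·0.01 + 24.8·0.08 + 11.5·0.30
  = 6.302 + 64.972 + 88.228 + 0.156 + 1.984 + 3.450 = 165.092 m^2 sabins.
Volume V = 23 × 13.7 × 3.1 = 976.81 m³.
Sabine: RT60 = 0.161 × 976.81 / 165.092 = 0.953 s.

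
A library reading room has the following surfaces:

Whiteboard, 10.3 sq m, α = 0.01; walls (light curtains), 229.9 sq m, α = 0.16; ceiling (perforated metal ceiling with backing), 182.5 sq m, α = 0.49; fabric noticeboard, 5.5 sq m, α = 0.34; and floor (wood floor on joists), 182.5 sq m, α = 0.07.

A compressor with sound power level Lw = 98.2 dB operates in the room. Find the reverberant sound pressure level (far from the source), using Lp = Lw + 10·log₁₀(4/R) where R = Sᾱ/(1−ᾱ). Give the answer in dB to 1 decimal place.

A = 140.957 sabins; S = 610.7 sq m.
ᾱ = 140.957/610.7 = 0.2308; R = Sᾱ/(1−ᾱ) = 140.957/(1−0.2308) = 183.251 sq m.
Lp = 98.2 + 10·log₁₀(4/183.251) = 98.2 + (-16.61) = 81.6 dB.

81.6 dB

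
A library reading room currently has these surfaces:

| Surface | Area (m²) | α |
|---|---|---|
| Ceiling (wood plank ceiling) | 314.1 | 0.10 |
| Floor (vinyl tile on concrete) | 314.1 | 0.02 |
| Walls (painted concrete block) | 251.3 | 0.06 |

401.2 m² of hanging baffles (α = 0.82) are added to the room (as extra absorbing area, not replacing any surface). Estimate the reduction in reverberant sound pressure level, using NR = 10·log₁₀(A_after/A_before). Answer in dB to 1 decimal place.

Total absorption A_before = 314.1·0.10 + 314.1·0.02 + 251.3·0.06
  = 31.410 + 6.282 + 15.078 = 52.770 m² sabins.
Treatment contributes 401.2·0.82 = 328.984 sabins.
A_after = 52.770 + 328.984 = 381.754 sabins.
NR = 10·log₁₀(381.754/52.770) = 8.6 dB.

8.6 dB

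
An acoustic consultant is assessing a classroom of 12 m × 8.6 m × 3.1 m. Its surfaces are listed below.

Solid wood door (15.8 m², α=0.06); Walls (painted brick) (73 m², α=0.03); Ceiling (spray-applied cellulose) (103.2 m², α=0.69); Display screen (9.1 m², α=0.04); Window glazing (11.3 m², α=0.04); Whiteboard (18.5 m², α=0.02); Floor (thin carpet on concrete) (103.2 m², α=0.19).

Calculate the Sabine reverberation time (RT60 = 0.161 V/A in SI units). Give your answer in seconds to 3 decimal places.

Summing Sᵢαᵢ: 0.948 + 2.190 + 71.208 + 0.364 + 0.452 + 0.370 + 19.608 → A = 95.140 sabins.
Room volume: 319.92 m³.
T = 0.161 V/A = 0.161·319.92/95.140 = 0.541 s.

0.541 sec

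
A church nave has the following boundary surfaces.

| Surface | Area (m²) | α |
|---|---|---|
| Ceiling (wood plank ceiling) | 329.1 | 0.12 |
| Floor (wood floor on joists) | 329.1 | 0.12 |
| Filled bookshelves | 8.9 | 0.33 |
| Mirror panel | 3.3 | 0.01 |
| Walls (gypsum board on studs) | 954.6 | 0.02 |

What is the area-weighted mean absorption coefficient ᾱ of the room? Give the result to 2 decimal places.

S = Σ Sᵢ = 329.1 + 329.1 + 8.9 + 3.3 + 954.6 = 1625.0 m².
A = 329.1·0.12 + 329.1·0.12 + 8.9·0.33 + 3.3·0.01 + 954.6·0.02 = 101.046 sabins.
ᾱ = 101.046 / 1625.0 = 0.06.

0.06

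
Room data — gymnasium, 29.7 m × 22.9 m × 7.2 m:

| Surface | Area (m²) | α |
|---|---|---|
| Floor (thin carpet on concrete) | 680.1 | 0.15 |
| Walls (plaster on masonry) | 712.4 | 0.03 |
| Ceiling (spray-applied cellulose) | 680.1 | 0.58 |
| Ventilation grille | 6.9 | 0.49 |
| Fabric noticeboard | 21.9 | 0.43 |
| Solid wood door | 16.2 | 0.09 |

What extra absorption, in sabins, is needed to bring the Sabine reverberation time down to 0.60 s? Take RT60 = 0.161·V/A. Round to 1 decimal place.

781.9 sabins

Total absorption A₁ = 680.1×0.15 + 712.4×0.03 + 680.1×0.58 + 6.9×0.49 + 21.9×0.43 + 16.2×0.09
  = 102.015 + 21.372 + 394.458 + 3.381 + 9.417 + 1.458 = 532.101 m² sabins.
Target A₂ = 0.161·4896.936/0.60 = 1314.011 sabins (V = 4896.936 m³).
Shortfall: 1314.011 − 532.101 = 781.9 sabins.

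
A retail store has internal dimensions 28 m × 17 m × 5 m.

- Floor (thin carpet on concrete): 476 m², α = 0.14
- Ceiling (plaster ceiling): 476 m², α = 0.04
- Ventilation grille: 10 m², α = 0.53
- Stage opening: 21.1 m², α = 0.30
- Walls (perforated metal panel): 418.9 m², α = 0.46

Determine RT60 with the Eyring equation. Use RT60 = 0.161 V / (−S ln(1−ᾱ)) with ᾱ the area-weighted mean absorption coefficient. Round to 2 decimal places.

1.18 sec

Total surface area S = 476 + 476 + 10 + 21.1 + 418.9 = 1402.0 m².
Σ(Sᵢαᵢ) = 476×0.14 + 476×0.04 + 10×0.53 + 21.1×0.30 + 418.9×0.46 = 290.004.
ᾱ = 290.004 / 1402.0 = 0.2069.
Eyring denominator: −S ln(1−ᾱ) = 324.992.
V = 28 × 17 × 5 = 2380 m³.
T = 0.161·V/[−S·ln(1−ᾱ)] = 0.161·2380/324.992 = 1.18 s.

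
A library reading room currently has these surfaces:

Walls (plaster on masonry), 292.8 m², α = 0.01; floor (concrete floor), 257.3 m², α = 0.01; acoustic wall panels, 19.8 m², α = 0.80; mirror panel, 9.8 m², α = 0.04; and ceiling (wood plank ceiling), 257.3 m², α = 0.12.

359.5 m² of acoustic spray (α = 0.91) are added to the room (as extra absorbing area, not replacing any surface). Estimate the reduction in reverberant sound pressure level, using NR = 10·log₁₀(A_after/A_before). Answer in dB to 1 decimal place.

Summing Sᵢαᵢ: 2.928 + 2.573 + 15.840 + 0.392 + 30.876 → A_before = 52.609 sabins.
Treatment contributes 359.5·0.91 = 327.145 sabins.
New total A_after = 379.754 sabins.
NR = 10·log₁₀(379.754/52.609) = 8.6 dB.

8.6 dB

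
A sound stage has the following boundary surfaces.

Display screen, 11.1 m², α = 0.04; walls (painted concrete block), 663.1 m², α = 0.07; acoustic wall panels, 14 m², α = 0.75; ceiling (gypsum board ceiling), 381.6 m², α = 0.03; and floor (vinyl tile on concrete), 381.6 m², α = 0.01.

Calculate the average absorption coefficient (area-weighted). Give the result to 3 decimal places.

0.050

Total surface area S = 1451.4 m².
Σ(Sᵢαᵢ) = 11.1·0.04 + 663.1·0.07 + 14·0.75 + 381.6·0.03 + 381.6·0.01 = 72.625.
ᾱ = 72.625 / 1451.4 = 0.050.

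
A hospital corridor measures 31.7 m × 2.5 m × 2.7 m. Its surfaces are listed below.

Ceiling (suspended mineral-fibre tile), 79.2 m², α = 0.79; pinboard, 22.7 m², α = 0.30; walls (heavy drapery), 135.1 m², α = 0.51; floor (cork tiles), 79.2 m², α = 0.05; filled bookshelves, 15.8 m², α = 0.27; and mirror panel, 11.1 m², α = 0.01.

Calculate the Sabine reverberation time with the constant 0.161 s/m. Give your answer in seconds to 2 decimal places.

Summing Sᵢαᵢ: 62.568 + 6.810 + 68.901 + 3.960 + 4.266 + 0.111 → A = 146.616 sabins.
Volume V = 31.7 × 2.5 × 2.7 = 213.975 m³.
Sabine: RT60 = 0.161 × 213.975 / 146.616 = 0.23 s.

0.23 s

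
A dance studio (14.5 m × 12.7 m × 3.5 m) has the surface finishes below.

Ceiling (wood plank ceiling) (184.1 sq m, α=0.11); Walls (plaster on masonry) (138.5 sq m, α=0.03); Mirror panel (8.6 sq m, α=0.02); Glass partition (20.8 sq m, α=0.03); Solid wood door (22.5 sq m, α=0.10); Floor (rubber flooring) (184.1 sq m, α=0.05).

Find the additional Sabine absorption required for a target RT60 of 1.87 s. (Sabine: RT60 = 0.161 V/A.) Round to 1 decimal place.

Equivalent absorption area: A₁ = 184.1·0.11 + 138.5·0.03 + 8.6·0.02 + 20.8·0.03 + 22.5·0.10 + 184.1·0.05 = 36.657 sq m.
Target A₂ = 0.161·644.525/1.87 = 55.491 sabins (V = 644.525 m³).
Shortfall: 55.491 − 36.657 = 18.8 sabins.

18.8 sabins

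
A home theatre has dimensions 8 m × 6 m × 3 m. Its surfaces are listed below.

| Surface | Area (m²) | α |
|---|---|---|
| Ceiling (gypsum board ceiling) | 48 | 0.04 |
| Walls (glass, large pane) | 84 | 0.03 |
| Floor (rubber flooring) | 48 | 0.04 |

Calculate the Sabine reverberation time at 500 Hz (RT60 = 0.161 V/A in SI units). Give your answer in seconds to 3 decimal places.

3.645 s

Summing Sᵢαᵢ: 1.920 + 2.520 + 1.920 → A = 6.360 sabins.
Volume V = 8 × 6 × 3 = 144 m³.
Sabine: RT60 = 0.161 × 144 / 6.360 = 3.645 s.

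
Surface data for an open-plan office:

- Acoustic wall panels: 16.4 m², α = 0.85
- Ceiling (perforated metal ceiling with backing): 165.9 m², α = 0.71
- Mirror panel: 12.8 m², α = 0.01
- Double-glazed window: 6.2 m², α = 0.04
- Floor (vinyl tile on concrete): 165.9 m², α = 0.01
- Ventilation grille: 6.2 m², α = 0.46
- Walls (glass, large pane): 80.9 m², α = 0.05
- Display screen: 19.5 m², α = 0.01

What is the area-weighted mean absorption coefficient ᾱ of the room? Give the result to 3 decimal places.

S = Σ Sᵢ = 16.4 + 165.9 + 12.8 + 6.2 + 165.9 + 6.2 + 80.9 + 19.5 = 473.8 m².
A = 16.4·0.85 + 165.9·0.71 + 12.8·0.01 + 6.2·0.04 + 165.9·0.01 + 6.2·0.46 + 80.9·0.05 + 19.5·0.01 = 140.856 sabins.
ᾱ = A/S = 0.297.

0.297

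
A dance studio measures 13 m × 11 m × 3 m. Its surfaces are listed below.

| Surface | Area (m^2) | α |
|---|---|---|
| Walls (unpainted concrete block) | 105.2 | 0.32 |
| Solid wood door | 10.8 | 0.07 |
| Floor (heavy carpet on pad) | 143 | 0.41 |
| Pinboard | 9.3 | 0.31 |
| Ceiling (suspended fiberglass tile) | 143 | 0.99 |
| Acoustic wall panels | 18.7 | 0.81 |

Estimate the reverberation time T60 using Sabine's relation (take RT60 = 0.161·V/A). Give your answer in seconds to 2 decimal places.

Summing Sᵢαᵢ: 33.664 + 0.756 + 58.630 + 2.883 + 141.570 + 15.147 → A = 252.650 sabins.
V = 13·11·3 = 429 m³.
Sabine: RT60 = 0.161 × 429 / 252.650 = 0.27 s.

0.27 s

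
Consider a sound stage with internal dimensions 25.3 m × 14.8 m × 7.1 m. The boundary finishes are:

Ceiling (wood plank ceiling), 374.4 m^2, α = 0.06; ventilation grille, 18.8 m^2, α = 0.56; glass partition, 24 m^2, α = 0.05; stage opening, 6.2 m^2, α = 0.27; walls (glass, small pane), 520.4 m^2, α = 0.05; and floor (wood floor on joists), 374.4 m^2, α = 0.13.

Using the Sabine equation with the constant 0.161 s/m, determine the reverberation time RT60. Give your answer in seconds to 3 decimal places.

Total absorption A = 374.4*0.06 + 18.8*0.56 + 24*0.05 + 6.2*0.27 + 520.4*0.05 + 374.4*0.13
  = 22.464 + 10.528 + 1.200 + 1.674 + 26.020 + 48.672 = 110.558 m^2 sabins.
Room volume: 2658.524 m³.
RT60 = 0.161 · V / A = 0.161 × 2658.524 / 110.558 = 3.871 s.

3.871 sec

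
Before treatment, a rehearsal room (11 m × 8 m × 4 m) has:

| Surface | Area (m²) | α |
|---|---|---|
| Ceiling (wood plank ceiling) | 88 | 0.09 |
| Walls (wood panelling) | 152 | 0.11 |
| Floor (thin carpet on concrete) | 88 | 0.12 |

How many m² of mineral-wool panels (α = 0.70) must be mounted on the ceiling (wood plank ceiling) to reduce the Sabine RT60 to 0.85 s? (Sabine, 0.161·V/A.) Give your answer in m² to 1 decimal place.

A₁ = Σ Sᵢαᵢ = 88·0.09 + 152·0.11 + 88·0.12 = 35.200 sabins.
V = 352 m³. Target absorption A₂ = 0.161 × 352 / 0.85 = 66.673 sabins.
Absorption to add: 66.673 − 35.200 = 31.473 sabins.
Net gain per m²: Δα = 0.70 − 0.09 = 0.61.
Panel area = 31.473 / 0.61 = 51.6 m².

51.6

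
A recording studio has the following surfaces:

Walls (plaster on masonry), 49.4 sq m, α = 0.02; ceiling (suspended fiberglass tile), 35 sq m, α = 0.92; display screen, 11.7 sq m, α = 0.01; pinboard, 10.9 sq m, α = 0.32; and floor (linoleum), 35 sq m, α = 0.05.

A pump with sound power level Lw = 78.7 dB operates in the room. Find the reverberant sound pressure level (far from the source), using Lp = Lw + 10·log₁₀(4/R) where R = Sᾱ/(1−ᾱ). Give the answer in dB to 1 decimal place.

67.5 dB

Σ(Sᵢαᵢ) = 49.4·0.02 + 35·0.92 + 11.7·0.01 + 10.9·0.32 + 35·0.05 = 38.543; total area S = 142.0 sq m.
ᾱ = 0.2714, so room constant R = A/(1−ᾱ) = 52.900 sq m.
Lp = Lw + 10 log₁₀(4/R) = 78.7 -11.21 = 67.5 dB.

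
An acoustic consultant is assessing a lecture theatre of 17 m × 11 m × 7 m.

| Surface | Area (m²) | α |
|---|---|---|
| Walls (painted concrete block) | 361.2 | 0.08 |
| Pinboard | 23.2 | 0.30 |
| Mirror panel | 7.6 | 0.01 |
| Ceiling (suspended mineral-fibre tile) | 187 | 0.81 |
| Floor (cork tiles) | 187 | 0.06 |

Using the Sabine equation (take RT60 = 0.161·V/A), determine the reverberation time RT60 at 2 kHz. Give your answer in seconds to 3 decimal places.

Equivalent absorption area: A = 361.2×0.08 + 23.2×0.30 + 7.6×0.01 + 187×0.81 + 187×0.06 = 198.622 m².
V = 17·11·7 = 1309 m³.
T = 0.161 V/A = 0.161·1309/198.622 = 1.061 s.

1.061 seconds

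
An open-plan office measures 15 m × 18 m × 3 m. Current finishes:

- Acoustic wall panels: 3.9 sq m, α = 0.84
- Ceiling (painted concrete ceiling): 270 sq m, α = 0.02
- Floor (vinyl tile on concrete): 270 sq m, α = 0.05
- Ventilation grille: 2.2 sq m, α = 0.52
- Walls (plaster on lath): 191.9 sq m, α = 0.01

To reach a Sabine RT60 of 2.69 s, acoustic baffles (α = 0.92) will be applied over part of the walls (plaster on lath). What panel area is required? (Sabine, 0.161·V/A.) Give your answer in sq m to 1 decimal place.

25.5

A₁ = Σ Sᵢαᵢ = 3.9·0.84 + 270·0.02 + 270·0.05 + 2.2·0.52 + 191.9·0.01 = 25.239 sabins.
Required A₂ = 0.161·810/2.69 = 48.480 sabins.
ΔA needed = 48.480 − 25.239 = 23.241 sabins.
Each sq m of panel replacing the walls (plaster on lath) adds (0.92 − 0.01) = 0.91 sabins.
Panel area = 23.241 / 0.91 = 25.5 sq m.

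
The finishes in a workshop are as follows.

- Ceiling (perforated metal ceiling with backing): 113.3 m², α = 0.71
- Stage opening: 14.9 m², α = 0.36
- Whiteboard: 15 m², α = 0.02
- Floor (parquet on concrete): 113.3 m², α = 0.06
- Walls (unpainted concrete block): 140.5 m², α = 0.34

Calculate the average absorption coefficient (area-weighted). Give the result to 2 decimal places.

S = Σ Sᵢ = 113.3 + 14.9 + 15 + 113.3 + 140.5 = 397.0 m².
A = 113.3*0.71 + 14.9*0.36 + 15*0.02 + 113.3*0.06 + 140.5*0.34 = 140.675 sabins.
ᾱ = A/S = 0.35.

0.35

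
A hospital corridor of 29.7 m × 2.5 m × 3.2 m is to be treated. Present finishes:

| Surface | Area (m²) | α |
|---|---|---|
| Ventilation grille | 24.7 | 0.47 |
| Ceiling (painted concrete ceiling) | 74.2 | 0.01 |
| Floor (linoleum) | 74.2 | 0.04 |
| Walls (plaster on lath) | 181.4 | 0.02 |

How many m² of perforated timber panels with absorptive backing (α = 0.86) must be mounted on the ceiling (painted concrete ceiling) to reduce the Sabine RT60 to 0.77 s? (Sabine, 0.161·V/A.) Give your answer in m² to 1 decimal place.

36.2

Summing Sᵢαᵢ: 11.609 + 0.742 + 2.968 + 3.628 → A₁ = 18.947 sabins.
V = 237.6 m³. Target absorption A₂ = 0.161 × 237.6 / 0.77 = 49.680 sabins.
Absorption to add: 49.680 − 18.947 = 30.733 sabins.
Each m² of panel replacing the ceiling (painted concrete ceiling) adds (0.86 − 0.01) = 0.85 sabins.
Panel area = 30.733 / 0.85 = 36.2 m².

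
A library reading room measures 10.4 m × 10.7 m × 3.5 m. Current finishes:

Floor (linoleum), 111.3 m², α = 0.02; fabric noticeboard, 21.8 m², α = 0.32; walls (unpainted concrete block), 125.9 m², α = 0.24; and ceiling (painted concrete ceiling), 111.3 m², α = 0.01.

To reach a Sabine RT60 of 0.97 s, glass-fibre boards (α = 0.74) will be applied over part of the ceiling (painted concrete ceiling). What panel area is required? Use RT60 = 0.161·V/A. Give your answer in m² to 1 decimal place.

Total absorption A₁ = 111.3*0.02 + 21.8*0.32 + 125.9*0.24 + 111.3*0.01
  = 2.226 + 6.976 + 30.216 + 1.113 = 40.531 m² sabins.
V = 389.48 m³. Target absorption A₂ = 0.161 × 389.48 / 0.97 = 64.646 sabins.
Absorption to add: 64.646 − 40.531 = 24.115 sabins.
Each m² of panel replacing the ceiling (painted concrete ceiling) adds (0.74 − 0.01) = 0.73 sabins.
Panel area = 24.115 / 0.73 = 33.0 m².

33.0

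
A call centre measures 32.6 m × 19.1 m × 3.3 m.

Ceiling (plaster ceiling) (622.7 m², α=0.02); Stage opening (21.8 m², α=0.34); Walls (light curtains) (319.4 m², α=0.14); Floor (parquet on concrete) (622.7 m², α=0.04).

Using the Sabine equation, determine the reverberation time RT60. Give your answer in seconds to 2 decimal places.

3.70 sec

A = Σ Sᵢαᵢ = 622.7×0.02 + 21.8×0.34 + 319.4×0.14 + 622.7×0.04 = 89.490 sabins.
V = 32.6·19.1·3.3 = 2054.778 m³.
Sabine: RT60 = 0.161 × 2054.778 / 89.490 = 3.70 s.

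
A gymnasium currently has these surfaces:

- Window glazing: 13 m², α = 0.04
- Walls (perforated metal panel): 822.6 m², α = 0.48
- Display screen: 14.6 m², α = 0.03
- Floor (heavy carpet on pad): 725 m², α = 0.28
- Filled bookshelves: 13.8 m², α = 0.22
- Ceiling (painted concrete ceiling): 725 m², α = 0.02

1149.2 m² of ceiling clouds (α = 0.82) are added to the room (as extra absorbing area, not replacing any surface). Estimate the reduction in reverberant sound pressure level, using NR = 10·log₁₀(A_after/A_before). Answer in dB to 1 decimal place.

4.0 dB

Summing Sᵢαᵢ: 0.520 + 394.848 + 0.438 + 203.000 + 3.036 + 14.500 → A_before = 616.342 sabins.
Added absorption = 1149.2 × 0.82 = 942.344 sabins.
A_after = 616.342 + 942.344 = 1558.686 sabins.
NR = 10·log₁₀(1558.686/616.342) = 4.0 dB.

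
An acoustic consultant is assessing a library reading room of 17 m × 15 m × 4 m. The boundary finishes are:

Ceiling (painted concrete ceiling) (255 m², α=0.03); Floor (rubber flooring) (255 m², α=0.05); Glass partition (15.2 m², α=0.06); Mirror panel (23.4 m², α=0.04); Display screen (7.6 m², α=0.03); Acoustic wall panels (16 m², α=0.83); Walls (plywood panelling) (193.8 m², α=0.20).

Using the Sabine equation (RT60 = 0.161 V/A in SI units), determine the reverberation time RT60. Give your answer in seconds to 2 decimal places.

A = Σ Sᵢαᵢ = 255·0.03 + 255·0.05 + 15.2·0.06 + 23.4·0.04 + 7.6·0.03 + 16·0.83 + 193.8·0.20 = 74.516 sabins.
Room volume: 1020 m³.
Sabine: RT60 = 0.161 × 1020 / 74.516 = 2.20 s.

2.20 seconds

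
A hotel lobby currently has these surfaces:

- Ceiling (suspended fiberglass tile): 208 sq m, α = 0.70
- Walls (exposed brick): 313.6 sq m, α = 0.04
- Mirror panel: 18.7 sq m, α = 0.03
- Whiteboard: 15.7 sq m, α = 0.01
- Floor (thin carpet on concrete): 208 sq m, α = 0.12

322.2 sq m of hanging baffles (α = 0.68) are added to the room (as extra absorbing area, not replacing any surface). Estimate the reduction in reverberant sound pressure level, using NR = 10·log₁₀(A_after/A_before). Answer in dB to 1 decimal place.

3.4 dB

Summing Sᵢαᵢ: 145.600 + 12.544 + 0.561 + 0.157 + 24.960 → A_before = 183.822 sabins.
Added absorption = 322.2 × 0.68 = 219.096 sabins.
A_after = 183.822 + 219.096 = 402.918 sabins.
Reduction = 10 log₁₀(A_after/A_before) = 10 log₁₀(2.1919) = 3.4 dB.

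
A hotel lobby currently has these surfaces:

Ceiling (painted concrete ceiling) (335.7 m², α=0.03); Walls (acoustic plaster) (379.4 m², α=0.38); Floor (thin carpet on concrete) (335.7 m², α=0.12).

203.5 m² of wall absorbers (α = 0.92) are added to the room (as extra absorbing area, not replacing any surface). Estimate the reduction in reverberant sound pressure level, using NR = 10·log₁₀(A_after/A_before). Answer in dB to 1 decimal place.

2.9 dB

Summing Sᵢαᵢ: 10.071 + 144.172 + 40.284 → A_before = 194.527 sabins.
Treatment contributes 203.5·0.92 = 187.220 sabins.
A_after = 194.527 + 187.220 = 381.747 sabins.
NR = 10·log₁₀(381.747/194.527) = 2.9 dB.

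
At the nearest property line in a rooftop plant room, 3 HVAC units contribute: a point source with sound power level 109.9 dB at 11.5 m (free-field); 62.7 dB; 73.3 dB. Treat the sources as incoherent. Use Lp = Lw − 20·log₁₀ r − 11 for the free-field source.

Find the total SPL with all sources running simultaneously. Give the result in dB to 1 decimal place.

Source at 11.5 m: Lp = 109.9 − 20·log₁₀(11.5) − 11 = 77.7 dB.
Sum in the linear (power) domain: Σ 10^(Lᵢ/10) = 10^(77.7/10) + 10^(62.7/10) + 10^(73.3/10) = 8.213e+07.
Combined level = 10 log₁₀(8.213e+07) = 79.1 dB.

79.1 dB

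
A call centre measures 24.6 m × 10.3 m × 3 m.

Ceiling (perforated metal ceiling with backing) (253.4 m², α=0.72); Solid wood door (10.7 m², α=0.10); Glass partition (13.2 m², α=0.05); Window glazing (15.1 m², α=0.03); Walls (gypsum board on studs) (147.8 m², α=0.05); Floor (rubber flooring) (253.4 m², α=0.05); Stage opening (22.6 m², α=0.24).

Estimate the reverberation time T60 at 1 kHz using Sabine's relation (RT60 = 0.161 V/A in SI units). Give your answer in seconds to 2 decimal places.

0.58 s

Equivalent absorption area: A = 253.4×0.72 + 10.7×0.10 + 13.2×0.05 + 15.1×0.03 + 147.8×0.05 + 253.4×0.05 + 22.6×0.24 = 210.115 m².
V = 24.6·10.3·3 = 760.14 m³.
RT60 = 0.161 · V / A = 0.161 × 760.14 / 210.115 = 0.58 s.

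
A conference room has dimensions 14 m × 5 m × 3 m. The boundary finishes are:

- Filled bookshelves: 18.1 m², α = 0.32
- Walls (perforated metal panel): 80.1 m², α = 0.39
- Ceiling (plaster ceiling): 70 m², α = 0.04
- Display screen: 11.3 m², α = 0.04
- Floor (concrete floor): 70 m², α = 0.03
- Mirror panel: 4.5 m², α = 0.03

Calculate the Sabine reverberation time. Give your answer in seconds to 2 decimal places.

0.80 seconds

A = Σ Sᵢαᵢ = 18.1·0.32 + 80.1·0.39 + 70·0.04 + 11.3·0.04 + 70·0.03 + 4.5·0.03 = 42.518 sabins.
V = 14·5·3 = 210 m³.
RT60 = 0.161 · V / A = 0.161 × 210 / 42.518 = 0.80 s.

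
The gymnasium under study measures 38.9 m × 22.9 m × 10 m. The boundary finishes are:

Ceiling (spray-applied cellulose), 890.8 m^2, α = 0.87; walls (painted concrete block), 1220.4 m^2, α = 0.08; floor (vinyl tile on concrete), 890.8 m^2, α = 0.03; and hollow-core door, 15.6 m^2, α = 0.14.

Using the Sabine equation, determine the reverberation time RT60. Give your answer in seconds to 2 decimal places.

A = Σ Sᵢαᵢ = 890.8×0.87 + 1220.4×0.08 + 890.8×0.03 + 15.6×0.14 = 901.536 sabins.
V = 38.9·22.9·10 = 8908.1 m³.
Sabine: RT60 = 0.161 × 8908.1 / 901.536 = 1.59 s.

1.59 s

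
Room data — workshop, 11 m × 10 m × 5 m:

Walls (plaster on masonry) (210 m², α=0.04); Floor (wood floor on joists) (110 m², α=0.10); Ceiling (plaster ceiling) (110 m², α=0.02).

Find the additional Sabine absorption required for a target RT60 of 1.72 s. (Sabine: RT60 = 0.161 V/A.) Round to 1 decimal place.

29.9 sabins

Equivalent absorption area: A₁ = 210*0.04 + 110*0.10 + 110*0.02 = 21.600 m².
For T = 1.72 s, need A₂ = 0.161·V/T = 0.161·550/1.72 = 51.483 sabins.
ΔA = A₂ − A₁ = 51.483 − 21.600 = 29.9 sabins.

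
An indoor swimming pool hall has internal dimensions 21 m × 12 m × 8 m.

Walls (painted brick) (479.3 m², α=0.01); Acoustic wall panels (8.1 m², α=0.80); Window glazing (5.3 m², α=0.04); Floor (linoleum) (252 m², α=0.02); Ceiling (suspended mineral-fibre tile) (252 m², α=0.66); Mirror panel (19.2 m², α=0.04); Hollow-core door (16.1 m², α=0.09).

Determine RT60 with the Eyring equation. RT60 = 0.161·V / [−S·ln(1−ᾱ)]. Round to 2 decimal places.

1.59 s

S = Σ Sᵢ = 1032.0 m².
Σ(Sᵢαᵢ) = 479.3×0.01 + 8.1×0.80 + 5.3×0.04 + 252×0.02 + 252×0.66 + 19.2×0.04 + 16.1×0.09 = 185.062.
ᾱ = 185.062 / 1032.0 = 0.1793.
Eyring denominator: −S ln(1−ᾱ) = 203.921.
V = 21 × 12 × 8 = 2016 m³.
RT60 = 0.161 × 2016 / 203.921 = 1.59 s.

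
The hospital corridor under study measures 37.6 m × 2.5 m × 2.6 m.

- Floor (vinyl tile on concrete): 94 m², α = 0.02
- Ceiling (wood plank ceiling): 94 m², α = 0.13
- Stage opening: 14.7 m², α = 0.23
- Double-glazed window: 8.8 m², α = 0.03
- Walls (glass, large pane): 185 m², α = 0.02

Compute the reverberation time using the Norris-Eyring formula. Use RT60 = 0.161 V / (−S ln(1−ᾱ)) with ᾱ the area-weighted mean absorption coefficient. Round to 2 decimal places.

Total surface area S = 94 + 94 + 14.7 + 8.8 + 185 = 396.5 m².
Σ(Sᵢαᵢ) = 94·0.02 + 94·0.13 + 14.7·0.23 + 8.8·0.03 + 185·0.02 = 21.445.
ᾱ = 21.445 / 396.5 = 0.0541.
Eyring denominator: −S ln(1−ᾱ) = 22.053.
V = 37.6 × 2.5 × 2.6 = 244.4 m³.
T = 0.161·V/[−S·ln(1−ᾱ)] = 0.161·244.4/22.053 = 1.78 s.

1.78 s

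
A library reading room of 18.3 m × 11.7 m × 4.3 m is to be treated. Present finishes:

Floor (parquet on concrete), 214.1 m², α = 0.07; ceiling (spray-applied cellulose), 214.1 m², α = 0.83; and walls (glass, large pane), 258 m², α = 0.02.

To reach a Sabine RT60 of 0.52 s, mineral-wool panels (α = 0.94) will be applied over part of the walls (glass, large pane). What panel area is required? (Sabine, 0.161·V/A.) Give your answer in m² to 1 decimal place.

94.8

Summing Sᵢαᵢ: 14.987 + 177.703 + 5.160 → A₁ = 197.850 sabins.
V = 920.673 m³. Target absorption A₂ = 0.161 × 920.673 / 0.52 = 285.055 sabins.
ΔA needed = 285.055 − 197.850 = 87.205 sabins.
Net gain per m²: Δα = 0.94 − 0.02 = 0.92.
Area = ΔA/Δα = 87.205/0.92 = 94.8 m².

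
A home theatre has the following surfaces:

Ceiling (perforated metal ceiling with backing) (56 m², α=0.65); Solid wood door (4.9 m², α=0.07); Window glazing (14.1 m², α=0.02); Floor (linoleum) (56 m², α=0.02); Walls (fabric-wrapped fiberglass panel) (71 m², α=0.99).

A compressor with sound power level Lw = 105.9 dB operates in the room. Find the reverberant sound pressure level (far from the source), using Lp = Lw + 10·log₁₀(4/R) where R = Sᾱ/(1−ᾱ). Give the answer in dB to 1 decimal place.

Σ(Sᵢαᵢ) = 56·0.65 + 4.9·0.07 + 14.1·0.02 + 56·0.02 + 71·0.99 = 108.435; total area S = 202.0 m².
ᾱ = 108.435/202.0 = 0.5368; R = Sᾱ/(1−ᾱ) = 108.435/(1−0.5368) = 234.100 m².
Lp = Lw + 10 log₁₀(4/R) = 105.9 -17.67 = 88.2 dB.

88.2 dB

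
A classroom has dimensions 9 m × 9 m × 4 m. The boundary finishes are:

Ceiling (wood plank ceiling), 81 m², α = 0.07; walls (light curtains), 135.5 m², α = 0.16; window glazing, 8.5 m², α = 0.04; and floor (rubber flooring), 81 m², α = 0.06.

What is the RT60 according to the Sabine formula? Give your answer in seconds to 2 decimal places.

Summing Sᵢαᵢ: 5.670 + 21.680 + 0.340 + 4.860 → A = 32.550 sabins.
Volume V = 9 × 9 × 4 = 324 m³.
RT60 = 0.161 · V / A = 0.161 × 324 / 32.550 = 1.60 s.

1.60 sec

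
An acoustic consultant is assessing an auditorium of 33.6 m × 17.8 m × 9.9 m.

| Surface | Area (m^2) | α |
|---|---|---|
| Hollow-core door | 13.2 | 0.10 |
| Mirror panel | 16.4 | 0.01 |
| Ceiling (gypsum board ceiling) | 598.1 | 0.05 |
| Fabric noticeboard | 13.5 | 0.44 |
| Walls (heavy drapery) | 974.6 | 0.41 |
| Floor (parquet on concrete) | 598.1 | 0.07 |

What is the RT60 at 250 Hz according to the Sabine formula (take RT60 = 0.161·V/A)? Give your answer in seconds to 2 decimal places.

1.99 seconds

Summing Sᵢαᵢ: 1.320 + 0.164 + 29.905 + 5.940 + 399.586 + 41.867 → A = 478.782 sabins.
V = 33.6·17.8·9.9 = 5920.992 m³.
RT60 = 0.161 · V / A = 0.161 × 5920.992 / 478.782 = 1.99 s.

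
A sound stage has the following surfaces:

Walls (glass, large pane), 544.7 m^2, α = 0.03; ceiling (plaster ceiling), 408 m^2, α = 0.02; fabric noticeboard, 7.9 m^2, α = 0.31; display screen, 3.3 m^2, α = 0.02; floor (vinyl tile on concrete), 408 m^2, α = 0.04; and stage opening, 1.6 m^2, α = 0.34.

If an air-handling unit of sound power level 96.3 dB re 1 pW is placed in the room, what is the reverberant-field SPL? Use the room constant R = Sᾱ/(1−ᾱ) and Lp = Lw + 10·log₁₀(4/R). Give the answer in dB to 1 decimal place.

A = 43.880 sabins; S = 1373.5 m^2.
ᾱ = 0.0319, so room constant R = A/(1−ᾱ) = 45.326 m^2.
Lp = Lw + 10 log₁₀(4/R) = 96.3 -10.54 = 85.8 dB.

85.8 dB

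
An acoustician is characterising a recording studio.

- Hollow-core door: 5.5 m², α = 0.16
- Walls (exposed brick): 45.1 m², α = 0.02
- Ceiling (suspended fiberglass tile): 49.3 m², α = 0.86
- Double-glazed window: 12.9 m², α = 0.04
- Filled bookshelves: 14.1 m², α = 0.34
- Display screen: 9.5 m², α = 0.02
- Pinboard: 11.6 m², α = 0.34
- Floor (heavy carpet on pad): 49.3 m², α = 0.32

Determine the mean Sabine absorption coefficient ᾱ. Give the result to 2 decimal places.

S = Σ Sᵢ = 5.5 + 45.1 + 49.3 + 12.9 + 14.1 + 9.5 + 11.6 + 49.3 = 197.3 m².
Weighted sum Σ Sα = 69.400.
ᾱ = A/S = 0.35.

0.35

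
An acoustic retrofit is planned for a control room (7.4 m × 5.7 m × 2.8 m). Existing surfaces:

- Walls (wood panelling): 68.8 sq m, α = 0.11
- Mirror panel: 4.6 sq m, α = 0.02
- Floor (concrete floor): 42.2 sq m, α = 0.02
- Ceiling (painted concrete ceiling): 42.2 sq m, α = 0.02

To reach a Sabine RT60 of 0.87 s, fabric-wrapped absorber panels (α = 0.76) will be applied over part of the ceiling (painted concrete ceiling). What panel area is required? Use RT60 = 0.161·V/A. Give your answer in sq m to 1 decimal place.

16.9

Total absorption A₁ = 68.8×0.11 + 4.6×0.02 + 42.2×0.02 + 42.2×0.02
  = 7.568 + 0.092 + 0.844 + 0.844 = 9.348 sq m sabins.
V = 118.104 m³. Target absorption A₂ = 0.161 × 118.104 / 0.87 = 21.856 sabins.
ΔA needed = 21.856 − 9.348 = 12.508 sabins.
Net gain per sq m: Δα = 0.76 − 0.02 = 0.74.
Panel area = 12.508 / 0.74 = 16.9 sq m.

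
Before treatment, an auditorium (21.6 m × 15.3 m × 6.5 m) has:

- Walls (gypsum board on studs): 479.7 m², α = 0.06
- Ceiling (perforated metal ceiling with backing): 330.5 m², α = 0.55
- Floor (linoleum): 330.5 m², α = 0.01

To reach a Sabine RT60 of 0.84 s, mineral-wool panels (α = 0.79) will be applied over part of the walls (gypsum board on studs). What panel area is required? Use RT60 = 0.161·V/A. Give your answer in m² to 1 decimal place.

Total absorption A₁ = 479.7·0.06 + 330.5·0.55 + 330.5·0.01
  = 28.782 + 181.775 + 3.305 = 213.862 m² sabins.
V = 2148.12 m³. Target absorption A₂ = 0.161 × 2148.12 / 0.84 = 411.723 sabins.
Absorption to add: 411.723 − 213.862 = 197.861 sabins.
Net gain per m²: Δα = 0.79 − 0.06 = 0.73.
Area = ΔA/Δα = 197.861/0.73 = 271.0 m².

271.0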